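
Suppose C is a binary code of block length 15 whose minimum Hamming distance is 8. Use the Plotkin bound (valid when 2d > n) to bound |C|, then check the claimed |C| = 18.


Plotkin bound M ≤ 16; given |C| = 18 > bound (violated).

Check applicability: 2d = 16, n = 15.
2d − n = 1 > 0, so Plotkin applies.
Compute d/(2d−n) = 8/1 ≈ 8.0000.
⌊d/(2d−n)⌋ = 8.
Plotkin bound: M ≤ 2·8 = 16.
Given |C| = 18, check: VIOLATED.
This |C| is above the Plotkin bound, so no binary code with n = 15, d = 8 and 18 codewords exists.


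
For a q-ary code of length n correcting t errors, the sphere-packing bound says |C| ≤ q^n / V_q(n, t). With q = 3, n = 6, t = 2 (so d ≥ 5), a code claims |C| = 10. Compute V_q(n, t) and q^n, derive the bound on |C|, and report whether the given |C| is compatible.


V_q(n, t) = 73, q^n = 729, Hamming bound = 9, |C| = 10 > bound (violated).

Step 1: Compute V_q(n, t) = Σ_{j=0}^2 C(n, j) (q−1)^j.
  j = 0: C(6,0)·(2)^0 = 1·1 = 1.
  j = 1: C(6,1)·(2)^1 = 6·2 = 12.
  j = 2: C(6,2)·(2)^2 = 15·4 = 60.
  V_q(n, t) = 1 + 12 + 60 = 73.
Step 2: q^n = 3^6 = 729.
Step 3: Hamming bound ⌊q^n / V_q(n,t)⌋ = ⌊729/73⌋ = 9.
Step 4: Compare |C| = 10 to 9: violated.
The claimed |C| lies above the Hamming bound, so no 3-ary code of length 6 with d ≥ 5 can have 10 codewords.


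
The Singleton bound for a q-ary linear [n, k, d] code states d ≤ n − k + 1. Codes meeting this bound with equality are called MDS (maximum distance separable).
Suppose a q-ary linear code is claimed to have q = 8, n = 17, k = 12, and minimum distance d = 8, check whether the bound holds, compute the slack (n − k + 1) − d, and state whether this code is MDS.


Singleton RHS = n − k + 1 = 6, slack = -2, bound violated (no such code; not MDS).

Singleton bound: d ≤ n − k + 1.
Here n = 17, k = 12, so n − k + 1 = 6.
Given d = 8, check d ≤ 6: NO.
Slack = (n − k + 1) − d = -2.
The slack is negative: d = 8 exceeds n − k + 1 = 6 by 2, so the Singleton bound is violated and no linear [17, 12, 8]_8 code can exist. In particular it is not MDS (MDS requires d = n − k + 1 exactly).
Description: the claimed parameters are [17, 12, 8]_8; such a code would be impossible (violates the Singleton bound).


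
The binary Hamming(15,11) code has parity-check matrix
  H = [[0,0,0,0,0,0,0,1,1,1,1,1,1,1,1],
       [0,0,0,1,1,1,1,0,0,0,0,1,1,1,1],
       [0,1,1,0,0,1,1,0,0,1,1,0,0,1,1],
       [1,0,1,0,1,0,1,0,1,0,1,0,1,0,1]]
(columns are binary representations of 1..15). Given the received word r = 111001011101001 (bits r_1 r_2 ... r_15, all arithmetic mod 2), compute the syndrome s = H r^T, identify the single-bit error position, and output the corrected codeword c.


s = (1, 1, 1, 0)^T, error position = 14, corrected codeword c = 111001011101011

Compute s = H r^T mod 2 one row at a time:
  s_1 = 1 + 1 + 1 + 0 + 1 + 0 + 0 + 1 = 5 ≡ 1 (mod 2).
  s_2 = 0 + 0 + 1 + 0 + 1 + 0 + 0 + 1 = 3 ≡ 1 (mod 2).
  s_3 = 1 + 1 + 1 + 0 + 1 + 0 + 0 + 1 = 5 ≡ 1 (mod 2).
  s_4 = 1 + 1 + 0 + 0 + 1 + 0 + 0 + 1 = 4 ≡ 0 (mod 2).
s = (1, 1, 1, 0)^T — this equals column 14 of H (binary 1110), so error is at position 14.
Correct: flip bit 14 of r = 111001011101001 to get c = 111001011101011.


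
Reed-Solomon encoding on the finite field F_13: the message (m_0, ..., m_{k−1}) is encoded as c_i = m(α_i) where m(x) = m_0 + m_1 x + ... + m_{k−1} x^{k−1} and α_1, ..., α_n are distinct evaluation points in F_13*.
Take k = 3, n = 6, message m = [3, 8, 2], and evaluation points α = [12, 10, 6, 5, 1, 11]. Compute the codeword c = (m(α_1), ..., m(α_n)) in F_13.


c = [10, 10, 6, 2, 0, 8]

Message polynomial: m(x) = 3 + 8·x + 2·x^2 (mod 13).
For each evaluation point α_i, compute m(α_i) mod 13:
  α_1 = 12: Horner steps 2 → 6 → 10, so m(12) = 10.
  α_2 = 10: Horner steps 2 → 2 → 10, so m(10) = 10.
  α_3 = 6: Horner steps 2 → 7 → 6, so m(6) = 6.
  α_4 = 5: Horner steps 2 → 5 → 2, so m(5) = 2.
  α_5 = 1: Horner steps 2 → 10 → 0, so m(1) = 0.
  α_6 = 11: Horner steps 2 → 4 → 8, so m(11) = 8.
Codeword c = [10, 10, 6, 2, 0, 8] ∈ F_13^6.


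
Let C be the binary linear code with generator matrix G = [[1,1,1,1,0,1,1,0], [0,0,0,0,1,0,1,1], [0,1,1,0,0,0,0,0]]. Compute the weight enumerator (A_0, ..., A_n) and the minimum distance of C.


Weight distribution: A_0 = 1, A_2 = 1, A_3 = 1, A_4 = 1, A_5 = 2, A_6 = 1, A_7 = 1. Minimum distance d = 2.

Enumerate all 2^3 = 8 messages m ∈ F_2^3.
For each, compute codeword c = mG in F_2^8, then tally its weight.
  m = 000 → c = 00000000, weight = 0.
  m = 100 → c = 11110110, weight = 6.
  m = 010 → c = 00001011, weight = 3.
  m = 110 → c = 11111101, weight = 7.
  m = 001 → c = 01100000, weight = 2.
  m = 101 → c = 10010110, weight = 4.
  m = 011 → c = 01101011, weight = 5.
  m = 111 → c = 10011101, weight = 5.
Tally weights:
  weight 0: 1 codewords.
  weight 2: 1 codewords.
  weight 3: 1 codewords.
  weight 4: 1 codewords.
  weight 5: 2 codewords.
  weight 6: 1 codewords.
  weight 7: 1 codewords.
Minimum distance d = smallest w > 0 with A_w > 0 = 2.
Sanity: Σ A_w = 8 = 2^3 = 8 ✓.


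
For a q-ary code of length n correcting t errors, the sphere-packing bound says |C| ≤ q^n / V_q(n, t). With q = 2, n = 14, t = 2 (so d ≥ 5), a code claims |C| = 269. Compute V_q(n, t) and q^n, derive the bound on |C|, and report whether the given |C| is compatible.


V_q(n, t) = 106, q^n = 16384, Hamming bound = 154, |C| = 269 > bound (violated).

Step 1: Compute V_q(n, t) = Σ_{j=0}^2 C(n, j) (q−1)^j.
  j = 0: C(14,0)·(1)^0 = 1·1 = 1.
  j = 1: C(14,1)·(1)^1 = 14·1 = 14.
  j = 2: C(14,2)·(1)^2 = 91·1 = 91.
  V_q(n, t) = 1 + 14 + 91 = 106.
Step 2: q^n = 2^14 = 16384.
Step 3: Hamming bound ⌊q^n / V_q(n,t)⌋ = ⌊16384/106⌋ = 154.
Step 4: Compare |C| = 269 to 154: violated.
The claimed |C| lies above the Hamming bound, so no 2-ary code of length 14 with d ≥ 5 can have 269 codewords.


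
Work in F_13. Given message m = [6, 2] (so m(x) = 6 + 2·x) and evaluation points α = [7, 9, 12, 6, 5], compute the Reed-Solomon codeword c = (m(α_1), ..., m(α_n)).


c = [7, 11, 4, 5, 3]

Message polynomial: m(x) = 6 + 2·x (mod 13).
For each evaluation point α_i, compute m(α_i) mod 13:
  α_1 = 7: Horner steps 2 → 7, so m(7) = 7.
  α_2 = 9: Horner steps 2 → 11, so m(9) = 11.
  α_3 = 12: Horner steps 2 → 4, so m(12) = 4.
  α_4 = 6: Horner steps 2 → 5, so m(6) = 5.
  α_5 = 5: Horner steps 2 → 3, so m(5) = 3.
Codeword c = [7, 11, 4, 5, 3] ∈ F_13^5.


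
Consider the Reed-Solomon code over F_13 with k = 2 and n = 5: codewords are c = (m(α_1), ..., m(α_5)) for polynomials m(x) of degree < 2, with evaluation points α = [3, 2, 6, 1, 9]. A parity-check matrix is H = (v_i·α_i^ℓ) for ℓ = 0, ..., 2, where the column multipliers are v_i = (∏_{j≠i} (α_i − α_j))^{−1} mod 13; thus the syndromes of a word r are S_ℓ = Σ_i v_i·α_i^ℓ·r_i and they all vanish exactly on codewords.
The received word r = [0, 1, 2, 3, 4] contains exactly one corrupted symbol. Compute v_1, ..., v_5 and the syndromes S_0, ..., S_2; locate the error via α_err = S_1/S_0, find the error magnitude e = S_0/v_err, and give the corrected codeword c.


S = (10, 7, 1), error at position 2, error magnitude e = 6, c = [0, 8, 2, 3, 4].

Step 1: column multipliers v_i = (∏_{j≠i}(α_i − α_j))^{−1} mod 13.
  i = 1 (α = 3): (3−2)(3−6)(3−1)(3−9) = 1·(−3)·2·(−6) = 36 ≡ 10, so v_1 = 10^{−1} = 4 (mod 13).
  i = 2 (α = 2): (2−3)(2−6)(2−1)(2−9) = (−1)·(−4)·1·(−7) = −28 ≡ 11, so v_2 = 11^{−1} = 6 (mod 13).
  i = 3 (α = 6): (6−3)(6−2)(6−1)(6−9) = 3·4·5·(−3) = −180 ≡ 2, so v_3 = 2^{−1} = 7 (mod 13).
  i = 4 (α = 1): (1−3)(1−2)(1−6)(1−9) = (−2)·(−1)·(−5)·(−8) = 80 ≡ 2, so v_4 = 2^{−1} = 7 (mod 13).
  i = 5 (α = 9): (9−3)(9−2)(9−6)(9−1) = 6·7·3·8 = 1008 ≡ 7, so v_5 = 7^{−1} = 2 (mod 13).
  v = [4, 6, 7, 7, 2].
Step 2: syndromes of r = [0, 1, 2, 3, 4] (all sums mod 13).
  S_0 = Σ v_i r_i = 4·0 + 6·1 + 7·2 + 7·3 + 2·4 = 49 ≡ 10.
  S_1 = Σ v_i α_i r_i = 4·3·0 + 6·2·1 + 7·6·2 + 7·1·3 + 2·9·4 = 189 ≡ 7.
  α_i^2 mod 13 = [9, 4, 10, 1, 3].
  S_2 = Σ v_i α_i^2 r_i = 4·9·0 + 6·4·1 + 7·10·2 + 7·1·3 + 2·3·4 = 209 ≡ 1.
  S = (10, 7, 1) ≠ 0, so r is not a codeword (an error is present).
Step 3: locate the error. For a single error e at position i, S_ℓ = v_i·e·α_i^ℓ, so α_err = S_1/S_0.
  S_0^{−1} = 10^{−1} = 4 (mod 13), so α_err = 7·4 = 28 ≡ 2 = α_2. Error position i = 2.
  Consistency check: S_2/S_1 = 1·2 = 2 ≡ 2 = α_err ✓ (single-error assumption holds).
Step 4: error magnitude e = S_0/v_2 = S_0·∏_{j≠2}(α_2 − α_j) = 10·11 = 110 ≡ 6 (mod 13).
Step 5: correct position 2: c_2 = r_2 − e = 1 − 6 ≡ 8 (mod 13). Hence c = [0, 8, 2, 3, 4].
  Check: interpolating c through the α_i gives m(x) = 11 + 5·x (degree < 2) with m(α_i) = c_i for every i, so c is indeed a codeword.


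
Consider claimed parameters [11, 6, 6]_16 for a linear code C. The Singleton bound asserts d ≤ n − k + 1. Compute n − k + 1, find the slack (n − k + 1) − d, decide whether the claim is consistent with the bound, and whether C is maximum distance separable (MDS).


Singleton RHS = n − k + 1 = 6, slack = 0, bound satisfied, MDS.

Singleton bound: d ≤ n − k + 1.
Here n = 11, k = 6, so n − k + 1 = 6.
Given d = 6, check d ≤ 6: YES.
Slack = (n − k + 1) − d = 0.
The code is MDS (slack = 0).
Description: the claimed parameters are [11, 6, 6]_16; such a code would be MDS (meets Singleton bound).


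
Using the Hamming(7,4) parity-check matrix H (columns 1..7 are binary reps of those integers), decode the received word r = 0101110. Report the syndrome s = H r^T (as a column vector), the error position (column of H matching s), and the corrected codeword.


s = (1, 0, 1)^T, error position = 5, corrected codeword c = 0101010

Compute s = H r^T mod 2 one row at a time:
  s_1 = 1 + 1 + 1 + 0 = 3 ≡ 1 (mod 2).
  s_2 = 1 + 0 + 1 + 0 = 2 ≡ 0 (mod 2).
  s_3 = 0 + 0 + 1 + 0 = 1 ≡ 1 (mod 2).
s = (1, 0, 1)^T — this equals column 5 of H (binary 101), so error is at position 5.
Correct: flip bit 5 of r = 0101110 to get c = 0101010.


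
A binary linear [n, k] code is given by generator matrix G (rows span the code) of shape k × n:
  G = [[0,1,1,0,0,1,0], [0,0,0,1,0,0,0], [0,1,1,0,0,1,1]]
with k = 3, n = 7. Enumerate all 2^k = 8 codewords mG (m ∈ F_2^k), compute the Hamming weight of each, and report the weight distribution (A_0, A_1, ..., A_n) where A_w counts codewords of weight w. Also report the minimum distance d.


Weight distribution: A_0 = 1, A_1 = 2, A_2 = 1, A_3 = 1, A_4 = 2, A_5 = 1. Minimum distance d = 1.

Enumerate all 2^3 = 8 messages m ∈ F_2^3.
For each, compute codeword c = mG in F_2^7, then tally its weight.
  m = 000 → c = 0000000, weight = 0.
  m = 100 → c = 0110010, weight = 3.
  m = 010 → c = 0001000, weight = 1.
  m = 110 → c = 0111010, weight = 4.
  m = 001 → c = 0110011, weight = 4.
  m = 101 → c = 0000001, weight = 1.
  m = 011 → c = 0111011, weight = 5.
  m = 111 → c = 0001001, weight = 2.
Tally weights:
  weight 0: 1 codewords.
  weight 1: 2 codewords.
  weight 2: 1 codewords.
  weight 3: 1 codewords.
  weight 4: 2 codewords.
  weight 5: 1 codewords.
Minimum distance d = smallest w > 0 with A_w > 0 = 1.
Sanity: Σ A_w = 8 = 2^3 = 8 ✓.


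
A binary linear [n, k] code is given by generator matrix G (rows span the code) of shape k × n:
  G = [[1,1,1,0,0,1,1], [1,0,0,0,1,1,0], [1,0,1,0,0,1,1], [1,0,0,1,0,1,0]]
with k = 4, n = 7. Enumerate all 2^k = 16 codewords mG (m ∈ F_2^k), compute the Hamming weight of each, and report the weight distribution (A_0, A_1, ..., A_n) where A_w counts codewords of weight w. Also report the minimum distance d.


Weight distribution: A_0 = 1, A_1 = 1, A_2 = 1, A_3 = 5, A_4 = 5, A_5 = 1, A_6 = 1, A_7 = 1. Minimum distance d = 1.

Enumerate all 2^4 = 16 messages m ∈ F_2^4.
For each, compute codeword c = mG in F_2^7, then tally its weight.
  m = 0000 → c = 0000000, weight = 0.
  m = 1000 → c = 1110011, weight = 5.
  m = 0100 → c = 1000110, weight = 3.
  m = 1100 → c = 0110101, weight = 4.
  m = 0010 → c = 1010011, weight = 4.
  m = 1010 → c = 0100000, weight = 1.
  m = 0110 → c = 0010101, weight = 3.
  m = 1110 → c = 1100110, weight = 4.
  m = 0001 → c = 1001010, weight = 3.
  m = 1001 → c = 0111001, weight = 4.
  m = 0101 → c = 0001100, weight = 2.
  m = 1101 → c = 1111111, weight = 7.
  m = 0011 → c = 0011001, weight = 3.
  m = 1011 → c = 1101010, weight = 4.
  m = 0111 → c = 1011111, weight = 6.
  m = 1111 → c = 0101100, weight = 3.
Tally weights:
  weight 0: 1 codewords.
  weight 1: 1 codewords.
  weight 2: 1 codewords.
  weight 3: 5 codewords.
  weight 4: 5 codewords.
  weight 5: 1 codewords.
  weight 6: 1 codewords.
  weight 7: 1 codewords.
Minimum distance d = smallest w > 0 with A_w > 0 = 1.
Sanity: Σ A_w = 16 = 2^4 = 16 ✓.


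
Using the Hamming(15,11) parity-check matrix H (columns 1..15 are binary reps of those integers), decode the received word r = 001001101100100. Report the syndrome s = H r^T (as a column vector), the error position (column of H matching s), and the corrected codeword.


s = (1, 1, 0, 0)^T, error position = 12, corrected codeword c = 001001101101100

Compute s = H r^T mod 2 one row at a time:
  s_1 = 0 + 1 + 1 + 0 + 0 + 1 + 0 + 0 = 3 ≡ 1 (mod 2).
  s_2 = 0 + 0 + 1 + 1 + 0 + 1 + 0 + 0 = 3 ≡ 1 (mod 2).
  s_3 = 0 + 1 + 1 + 1 + 1 + 0 + 0 + 0 = 4 ≡ 0 (mod 2).
  s_4 = 0 + 1 + 0 + 1 + 1 + 0 + 1 + 0 = 4 ≡ 0 (mod 2).
s = (1, 1, 0, 0)^T — this equals column 12 of H (binary 1100), so error is at position 12.
Correct: flip bit 12 of r = 001001101100100 to get c = 001001101101100.


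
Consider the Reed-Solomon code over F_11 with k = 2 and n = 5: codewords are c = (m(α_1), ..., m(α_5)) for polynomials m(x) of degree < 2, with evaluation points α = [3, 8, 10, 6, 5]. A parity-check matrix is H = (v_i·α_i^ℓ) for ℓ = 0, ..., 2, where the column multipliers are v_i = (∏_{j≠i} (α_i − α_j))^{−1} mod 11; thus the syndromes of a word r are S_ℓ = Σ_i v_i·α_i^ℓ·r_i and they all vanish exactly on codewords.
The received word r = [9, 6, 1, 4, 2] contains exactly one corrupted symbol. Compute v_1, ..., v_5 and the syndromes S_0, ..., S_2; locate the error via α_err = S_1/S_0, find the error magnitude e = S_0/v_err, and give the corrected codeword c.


S = (7, 1, 8), error at position 2, error magnitude e = 9, c = [9, 8, 1, 4, 2].

Step 1: column multipliers v_i = (∏_{j≠i}(α_i − α_j))^{−1} mod 11.
  i = 1 (α = 3): (3−8)(3−10)(3−6)(3−5) = (−5)·(−7)·(−3)·(−2) = 210 ≡ 1, so v_1 = 1^{−1} = 1 (mod 11).
  i = 2 (α = 8): (8−3)(8−10)(8−6)(8−5) = 5·(−2)·2·3 = −60 ≡ 6, so v_2 = 6^{−1} = 2 (mod 11).
  i = 3 (α = 10): (10−3)(10−8)(10−6)(10−5) = 7·2·4·5 = 280 ≡ 5, so v_3 = 5^{−1} = 9 (mod 11).
  i = 4 (α = 6): (6−3)(6−8)(6−10)(6−5) = 3·(−2)·(−4)·1 = 24 ≡ 2, so v_4 = 2^{−1} = 6 (mod 11).
  i = 5 (α = 5): (5−3)(5−8)(5−10)(5−6) = 2·(−3)·(−5)·(−1) = −30 ≡ 3, so v_5 = 3^{−1} = 4 (mod 11).
  v = [1, 2, 9, 6, 4].
Step 2: syndromes of r = [9, 6, 1, 4, 2] (all sums mod 11).
  S_0 = Σ v_i r_i = 1·9 + 2·6 + 9·1 + 6·4 + 4·2 = 62 ≡ 7.
  S_1 = Σ v_i α_i r_i = 1·3·9 + 2·8·6 + 9·10·1 + 6·6·4 + 4·5·2 = 397 ≡ 1.
  α_i^2 mod 11 = [9, 9, 1, 3, 3].
  S_2 = Σ v_i α_i^2 r_i = 1·9·9 + 2·9·6 + 9·1·1 + 6·3·4 + 4·3·2 = 294 ≡ 8.
  S = (7, 1, 8) ≠ 0, so r is not a codeword (an error is present).
Step 3: locate the error. For a single error e at position i, S_ℓ = v_i·e·α_i^ℓ, so α_err = S_1/S_0.
  S_0^{−1} = 7^{−1} = 8 (mod 11), so α_err = 1·8 = 8 ≡ 8 = α_2. Error position i = 2.
  Consistency check: S_2/S_1 = 8·1 = 8 ≡ 8 = α_err ✓ (single-error assumption holds).
Step 4: error magnitude e = S_0/v_2 = S_0·∏_{j≠2}(α_2 − α_j) = 7·6 = 42 ≡ 9 (mod 11).
Step 5: correct position 2: c_2 = r_2 − e = 6 − 9 ≡ 8 (mod 11). Hence c = [9, 8, 1, 4, 2].
  Check: interpolating c through the α_i gives m(x) = 3 + 2·x (degree < 2) with m(α_i) = c_i for every i, so c is indeed a codeword.


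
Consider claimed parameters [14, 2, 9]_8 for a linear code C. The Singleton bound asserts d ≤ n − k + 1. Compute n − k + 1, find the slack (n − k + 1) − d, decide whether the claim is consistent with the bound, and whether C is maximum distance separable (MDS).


Singleton RHS = n − k + 1 = 13, slack = 4, bound satisfied, not MDS.

Singleton bound: d ≤ n − k + 1.
Here n = 14, k = 2, so n − k + 1 = 13.
Given d = 9, check d ≤ 13: YES.
Slack = (n − k + 1) − d = 4.
The code is NOT MDS (slack = 4 > 0).
Description: the claimed parameters are [14, 2, 9]_8; such a code would be non-MDS.


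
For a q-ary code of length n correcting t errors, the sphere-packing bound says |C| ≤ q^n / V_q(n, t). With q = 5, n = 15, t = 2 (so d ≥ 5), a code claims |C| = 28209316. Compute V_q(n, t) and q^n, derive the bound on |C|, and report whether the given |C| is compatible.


V_q(n, t) = 1741, q^n = 30517578125, Hamming bound = 17528764, |C| = 28209316 > bound (violated).

Step 1: Compute V_q(n, t) = Σ_{j=0}^2 C(n, j) (q−1)^j.
  j = 0: C(15,0)·(4)^0 = 1·1 = 1.
  j = 1: C(15,1)·(4)^1 = 15·4 = 60.
  j = 2: C(15,2)·(4)^2 = 105·16 = 1680.
  V_q(n, t) = 1 + 60 + 1680 = 1741.
Step 2: q^n = 5^15 = 30517578125.
Step 3: Hamming bound ⌊q^n / V_q(n,t)⌋ = ⌊30517578125/1741⌋ = 17528764.
Step 4: Compare |C| = 28209316 to 17528764: violated.
The claimed |C| lies above the Hamming bound, so no 5-ary code of length 15 with d ≥ 5 can have 28209316 codewords.


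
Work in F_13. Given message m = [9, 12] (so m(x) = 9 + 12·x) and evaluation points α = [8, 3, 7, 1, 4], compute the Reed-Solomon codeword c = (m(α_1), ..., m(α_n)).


c = [1, 6, 2, 8, 5]

Message polynomial: m(x) = 9 + 12·x (mod 13).
For each evaluation point α_i, compute m(α_i) mod 13:
  α_1 = 8: Horner steps 12 → 1, so m(8) = 1.
  α_2 = 3: Horner steps 12 → 6, so m(3) = 6.
  α_3 = 7: Horner steps 12 → 2, so m(7) = 2.
  α_4 = 1: Horner steps 12 → 8, so m(1) = 8.
  α_5 = 4: Horner steps 12 → 5, so m(4) = 5.
Codeword c = [1, 6, 2, 8, 5] ∈ F_13^5.


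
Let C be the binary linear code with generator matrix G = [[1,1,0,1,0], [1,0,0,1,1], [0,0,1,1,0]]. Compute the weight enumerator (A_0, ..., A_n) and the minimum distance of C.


Weight distribution: A_0 = 1, A_2 = 2, A_3 = 4, A_4 = 1. Minimum distance d = 2.

Enumerate all 2^3 = 8 messages m ∈ F_2^3.
For each, compute codeword c = mG in F_2^5, then tally its weight.
  m = 000 → c = 00000, weight = 0.
  m = 100 → c = 11010, weight = 3.
  m = 010 → c = 10011, weight = 3.
  m = 110 → c = 01001, weight = 2.
  m = 001 → c = 00110, weight = 2.
  m = 101 → c = 11100, weight = 3.
  m = 011 → c = 10101, weight = 3.
  m = 111 → c = 01111, weight = 4.
Tally weights:
  weight 0: 1 codewords.
  weight 2: 2 codewords.
  weight 3: 4 codewords.
  weight 4: 1 codewords.
Minimum distance d = smallest w > 0 with A_w > 0 = 2.
Sanity: Σ A_w = 8 = 2^3 = 8 ✓.


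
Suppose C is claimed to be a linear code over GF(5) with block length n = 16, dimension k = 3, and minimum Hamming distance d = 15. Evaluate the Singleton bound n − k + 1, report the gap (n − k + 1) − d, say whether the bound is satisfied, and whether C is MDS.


Singleton RHS = n − k + 1 = 14, slack = -1, bound violated (no such code; not MDS).

Singleton bound: d ≤ n − k + 1.
Here n = 16, k = 3, so n − k + 1 = 14.
Given d = 15, check d ≤ 14: NO.
Slack = (n − k + 1) − d = -1.
The slack is negative: d = 15 exceeds n − k + 1 = 14 by 1, so the Singleton bound is violated and no linear [16, 3, 15]_5 code can exist. In particular it is not MDS (MDS requires d = n − k + 1 exactly).
Description: the claimed parameters are [16, 3, 15]_5; such a code would be impossible (violates the Singleton bound).


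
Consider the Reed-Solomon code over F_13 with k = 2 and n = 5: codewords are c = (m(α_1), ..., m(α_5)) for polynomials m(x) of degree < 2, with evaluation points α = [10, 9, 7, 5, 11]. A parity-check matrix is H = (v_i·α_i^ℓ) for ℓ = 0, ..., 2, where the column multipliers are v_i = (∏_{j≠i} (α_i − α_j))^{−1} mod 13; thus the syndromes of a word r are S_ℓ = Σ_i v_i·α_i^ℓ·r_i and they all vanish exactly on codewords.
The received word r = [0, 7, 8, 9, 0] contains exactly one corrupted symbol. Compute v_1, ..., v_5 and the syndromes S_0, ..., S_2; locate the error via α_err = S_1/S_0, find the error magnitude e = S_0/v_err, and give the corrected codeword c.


S = (8, 10, 6), error at position 5, error magnitude e = 7, c = [0, 7, 8, 9, 6].

Step 1: column multipliers v_i = (∏_{j≠i}(α_i − α_j))^{−1} mod 13.
  i = 1 (α = 10): (10−9)(10−7)(10−5)(10−11) = 1·3·5·(−1) = −15 ≡ 11, so v_1 = 11^{−1} = 6 (mod 13).
  i = 2 (α = 9): (9−10)(9−7)(9−5)(9−11) = (−1)·2·4·(−2) = 16 ≡ 3, so v_2 = 3^{−1} = 9 (mod 13).
  i = 3 (α = 7): (7−10)(7−9)(7−5)(7−11) = (−3)·(−2)·2·(−4) = −48 ≡ 4, so v_3 = 4^{−1} = 10 (mod 13).
  i = 4 (α = 5): (5−10)(5−9)(5−7)(5−11) = (−5)·(−4)·(−2)·(−6) = 240 ≡ 6, so v_4 = 6^{−1} = 11 (mod 13).
  i = 5 (α = 11): (11−10)(11−9)(11−7)(11−5) = 1·2·4·6 = 48 ≡ 9, so v_5 = 9^{−1} = 3 (mod 13).
  v = [6, 9, 10, 11, 3].
Step 2: syndromes of r = [0, 7, 8, 9, 0] (all sums mod 13).
  S_0 = Σ v_i r_i = 6·0 + 9·7 + 10·8 + 11·9 + 3·0 = 242 ≡ 8.
  S_1 = Σ v_i α_i r_i = 6·10·0 + 9·9·7 + 10·7·8 + 11·5·9 + 3·11·0 = 1622 ≡ 10.
  α_i^2 mod 13 = [9, 3, 10, 12, 4].
  S_2 = Σ v_i α_i^2 r_i = 6·9·0 + 9·3·7 + 10·10·8 + 11·12·9 + 3·4·0 = 2177 ≡ 6.
  S = (8, 10, 6) ≠ 0, so r is not a codeword (an error is present).
Step 3: locate the error. For a single error e at position i, S_ℓ = v_i·e·α_i^ℓ, so α_err = S_1/S_0.
  S_0^{−1} = 8^{−1} = 5 (mod 13), so α_err = 10·5 = 50 ≡ 11 = α_5. Error position i = 5.
  Consistency check: S_2/S_1 = 6·4 = 24 ≡ 11 = α_err ✓ (single-error assumption holds).
Step 4: error magnitude e = S_0/v_5 = S_0·∏_{j≠5}(α_5 − α_j) = 8·9 = 72 ≡ 7 (mod 13).
Step 5: correct position 5: c_5 = r_5 − e = 0 − 7 ≡ 6 (mod 13). Hence c = [0, 7, 8, 9, 6].
  Check: interpolating c through the α_i gives m(x) = 5 + 6·x (degree < 2) with m(α_i) = c_i for every i, so c is indeed a codeword.


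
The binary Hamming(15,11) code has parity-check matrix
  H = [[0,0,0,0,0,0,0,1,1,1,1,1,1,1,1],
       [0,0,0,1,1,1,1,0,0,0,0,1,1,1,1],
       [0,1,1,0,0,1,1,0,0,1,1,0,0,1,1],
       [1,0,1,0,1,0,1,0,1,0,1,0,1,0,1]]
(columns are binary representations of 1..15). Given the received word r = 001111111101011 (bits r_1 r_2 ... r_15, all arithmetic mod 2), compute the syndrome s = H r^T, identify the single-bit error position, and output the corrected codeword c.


s = (0, 1, 0, 1)^T, error position = 5, corrected codeword c = 001101111101011

Compute s = H r^T mod 2 one row at a time:
  s_1 = 1 + 1 + 1 + 0 + 1 + 0 + 1 + 1 = 6 ≡ 0 (mod 2).
  s_2 = 1 + 1 + 1 + 1 + 1 + 0 + 1 + 1 = 7 ≡ 1 (mod 2).
  s_3 = 0 + 1 + 1 + 1 + 1 + 0 + 1 + 1 = 6 ≡ 0 (mod 2).
  s_4 = 0 + 1 + 1 + 1 + 1 + 0 + 0 + 1 = 5 ≡ 1 (mod 2).
s = (0, 1, 0, 1)^T — this equals column 5 of H (binary 0101), so error is at position 5.
Correct: flip bit 5 of r = 001111111101011 to get c = 001101111101011.


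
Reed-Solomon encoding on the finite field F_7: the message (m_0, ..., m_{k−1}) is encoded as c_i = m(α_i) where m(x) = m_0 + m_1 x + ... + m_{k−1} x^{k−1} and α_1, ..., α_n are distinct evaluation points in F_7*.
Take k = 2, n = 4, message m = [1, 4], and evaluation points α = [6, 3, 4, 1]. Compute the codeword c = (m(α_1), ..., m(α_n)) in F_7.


c = [4, 6, 3, 5]

Message polynomial: m(x) = 1 + 4·x (mod 7).
For each evaluation point α_i, compute m(α_i) mod 7:
  α_1 = 6: Horner steps 4 → 4, so m(6) = 4.
  α_2 = 3: Horner steps 4 → 6, so m(3) = 6.
  α_3 = 4: Horner steps 4 → 3, so m(4) = 3.
  α_4 = 1: Horner steps 4 → 5, so m(1) = 5.
Codeword c = [4, 6, 3, 5] ∈ F_7^4.


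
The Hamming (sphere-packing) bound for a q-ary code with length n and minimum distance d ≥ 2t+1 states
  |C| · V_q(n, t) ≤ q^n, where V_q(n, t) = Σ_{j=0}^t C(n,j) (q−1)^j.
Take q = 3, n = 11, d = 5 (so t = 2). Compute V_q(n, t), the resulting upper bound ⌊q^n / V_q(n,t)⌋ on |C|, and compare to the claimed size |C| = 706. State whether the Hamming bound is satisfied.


V_q(n, t) = 243, q^n = 177147, Hamming bound = 729, |C| = 706 ≤ bound (satisfied).

Step 1: Compute V_q(n, t) = Σ_{j=0}^2 C(n, j) (q−1)^j.
  j = 0: C(11,0)·(2)^0 = 1·1 = 1.
  j = 1: C(11,1)·(2)^1 = 11·2 = 22.
  j = 2: C(11,2)·(2)^2 = 55·4 = 220.
  V_q(n, t) = 1 + 22 + 220 = 243.
Step 2: q^n = 3^11 = 177147.
Step 3: Hamming bound ⌊q^n / V_q(n,t)⌋ = ⌊177147/243⌋ = 729.
Step 4: Compare |C| = 706 to 729: satisfied.
The claimed |C| lies below the Hamming bound.


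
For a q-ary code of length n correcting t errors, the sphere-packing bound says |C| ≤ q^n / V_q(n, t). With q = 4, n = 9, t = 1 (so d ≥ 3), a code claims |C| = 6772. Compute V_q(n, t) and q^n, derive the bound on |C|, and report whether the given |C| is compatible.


V_q(n, t) = 28, q^n = 262144, Hamming bound = 9362, |C| = 6772 ≤ bound (satisfied).

Step 1: Compute V_q(n, t) = Σ_{j=0}^1 C(n, j) (q−1)^j.
  j = 0: C(9,0)·(3)^0 = 1·1 = 1.
  j = 1: C(9,1)·(3)^1 = 9·3 = 27.
  V_q(n, t) = 1 + 27 = 28.
Step 2: q^n = 4^9 = 262144.
Step 3: Hamming bound ⌊q^n / V_q(n,t)⌋ = ⌊262144/28⌋ = 9362.
Step 4: Compare |C| = 6772 to 9362: satisfied.
The claimed |C| lies below the Hamming bound.


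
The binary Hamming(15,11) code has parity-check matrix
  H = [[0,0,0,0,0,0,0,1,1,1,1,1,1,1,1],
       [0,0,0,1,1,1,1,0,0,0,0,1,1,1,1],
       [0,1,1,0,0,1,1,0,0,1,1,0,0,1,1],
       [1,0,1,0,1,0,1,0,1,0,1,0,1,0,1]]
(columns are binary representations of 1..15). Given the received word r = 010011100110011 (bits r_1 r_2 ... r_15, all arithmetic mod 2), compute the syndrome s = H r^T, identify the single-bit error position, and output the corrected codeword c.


s = (0, 1, 1, 0)^T, error position = 6, corrected codeword c = 010010100110011

Compute s = H r^T mod 2 one row at a time:
  s_1 = 0 + 0 + 1 + 1 + 0 + 0 + 1 + 1 = 4 ≡ 0 (mod 2).
  s_2 = 0 + 1 + 1 + 1 + 0 + 0 + 1 + 1 = 5 ≡ 1 (mod 2).
  s_3 = 1 + 0 + 1 + 1 + 1 + 1 + 1 + 1 = 7 ≡ 1 (mod 2).
  s_4 = 0 + 0 + 1 + 1 + 0 + 1 + 0 + 1 = 4 ≡ 0 (mod 2).
s = (0, 1, 1, 0)^T — this equals column 6 of H (binary 0110), so error is at position 6.
Correct: flip bit 6 of r = 010011100110011 to get c = 010010100110011.


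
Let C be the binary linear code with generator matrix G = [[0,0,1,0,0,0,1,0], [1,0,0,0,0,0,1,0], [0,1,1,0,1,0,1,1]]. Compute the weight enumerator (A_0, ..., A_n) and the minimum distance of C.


Weight distribution: A_0 = 1, A_2 = 3, A_3 = 1, A_5 = 3. Minimum distance d = 2.

Enumerate all 2^3 = 8 messages m ∈ F_2^3.
For each, compute codeword c = mG in F_2^8, then tally its weight.
  m = 000 → c = 00000000, weight = 0.
  m = 100 → c = 00100010, weight = 2.
  m = 010 → c = 10000010, weight = 2.
  m = 110 → c = 10100000, weight = 2.
  m = 001 → c = 01101011, weight = 5.
  m = 101 → c = 01001001, weight = 3.
  m = 011 → c = 11101001, weight = 5.
  m = 111 → c = 11001011, weight = 5.
Tally weights:
  weight 0: 1 codewords.
  weight 2: 3 codewords.
  weight 3: 1 codewords.
  weight 5: 3 codewords.
Minimum distance d = smallest w > 0 with A_w > 0 = 2.
Sanity: Σ A_w = 8 = 2^3 = 8 ✓.


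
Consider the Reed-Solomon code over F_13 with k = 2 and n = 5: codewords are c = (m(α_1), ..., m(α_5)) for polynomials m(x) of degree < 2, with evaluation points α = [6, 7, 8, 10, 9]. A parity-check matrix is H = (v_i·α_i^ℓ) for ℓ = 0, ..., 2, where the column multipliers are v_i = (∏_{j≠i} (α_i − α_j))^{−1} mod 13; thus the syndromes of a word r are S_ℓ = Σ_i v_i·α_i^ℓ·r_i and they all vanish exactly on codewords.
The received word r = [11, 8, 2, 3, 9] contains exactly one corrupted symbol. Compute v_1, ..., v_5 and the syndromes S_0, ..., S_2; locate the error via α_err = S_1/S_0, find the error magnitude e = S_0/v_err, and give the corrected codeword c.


S = (8, 9, 2), error at position 1, error magnitude e = 10, c = [1, 8, 2, 3, 9].

Step 1: column multipliers v_i = (∏_{j≠i}(α_i − α_j))^{−1} mod 13.
  i = 1 (α = 6): (6−7)(6−8)(6−10)(6−9) = (−1)·(−2)·(−4)·(−3) = 24 ≡ 11, so v_1 = 11^{−1} = 6 (mod 13).
  i = 2 (α = 7): (7−6)(7−8)(7−10)(7−9) = 1·(−1)·(−3)·(−2) = −6 ≡ 7, so v_2 = 7^{−1} = 2 (mod 13).
  i = 3 (α = 8): (8−6)(8−7)(8−10)(8−9) = 2·1·(−2)·(−1) = 4 ≡ 4, so v_3 = 4^{−1} = 10 (mod 13).
  i = 4 (α = 10): (10−6)(10−7)(10−8)(10−9) = 4·3·2·1 = 24 ≡ 11, so v_4 = 11^{−1} = 6 (mod 13).
  i = 5 (α = 9): (9−6)(9−7)(9−8)(9−10) = 3·2·1·(−1) = −6 ≡ 7, so v_5 = 7^{−1} = 2 (mod 13).
  v = [6, 2, 10, 6, 2].
Step 2: syndromes of r = [11, 8, 2, 3, 9] (all sums mod 13).
  S_0 = Σ v_i r_i = 6·11 + 2·8 + 10·2 + 6·3 + 2·9 = 138 ≡ 8.
  S_1 = Σ v_i α_i r_i = 6·6·11 + 2·7·8 + 10·8·2 + 6·10·3 + 2·9·9 = 1010 ≡ 9.
  α_i^2 mod 13 = [10, 10, 12, 9, 3].
  S_2 = Σ v_i α_i^2 r_i = 6·10·11 + 2·10·8 + 10·12·2 + 6·9·3 + 2·3·9 = 1276 ≡ 2.
  S = (8, 9, 2) ≠ 0, so r is not a codeword (an error is present).
Step 3: locate the error. For a single error e at position i, S_ℓ = v_i·e·α_i^ℓ, so α_err = S_1/S_0.
  S_0^{−1} = 8^{−1} = 5 (mod 13), so α_err = 9·5 = 45 ≡ 6 = α_1. Error position i = 1.
  Consistency check: S_2/S_1 = 2·3 = 6 ≡ 6 = α_err ✓ (single-error assumption holds).
Step 4: error magnitude e = S_0/v_1 = S_0·∏_{j≠1}(α_1 − α_j) = 8·11 = 88 ≡ 10 (mod 13).
Step 5: correct position 1: c_1 = r_1 − e = 11 − 10 ≡ 1 (mod 13). Hence c = [1, 8, 2, 3, 9].
  Check: interpolating c through the α_i gives m(x) = 11 + 7·x (degree < 2) with m(α_i) = c_i for every i, so c is indeed a codeword.


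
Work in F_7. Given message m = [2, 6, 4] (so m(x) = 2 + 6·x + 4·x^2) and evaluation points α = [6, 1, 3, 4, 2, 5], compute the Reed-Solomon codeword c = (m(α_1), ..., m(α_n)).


c = [0, 5, 0, 6, 2, 6]

Message polynomial: m(x) = 2 + 6·x + 4·x^2 (mod 7).
For each evaluation point α_i, compute m(α_i) mod 7:
  α_1 = 6: Horner steps 4 → 2 → 0, so m(6) = 0.
  α_2 = 1: Horner steps 4 → 3 → 5, so m(1) = 5.
  α_3 = 3: Horner steps 4 → 4 → 0, so m(3) = 0.
  α_4 = 4: Horner steps 4 → 1 → 6, so m(4) = 6.
  α_5 = 2: Horner steps 4 → 0 → 2, so m(2) = 2.
  α_6 = 5: Horner steps 4 → 5 → 6, so m(5) = 6.
Codeword c = [0, 5, 0, 6, 2, 6] ∈ F_7^6.


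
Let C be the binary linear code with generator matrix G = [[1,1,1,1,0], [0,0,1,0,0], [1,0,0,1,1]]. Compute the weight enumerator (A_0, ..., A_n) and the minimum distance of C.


Weight distribution: A_0 = 1, A_1 = 1, A_2 = 1, A_3 = 3, A_4 = 2. Minimum distance d = 1.

Enumerate all 2^3 = 8 messages m ∈ F_2^3.
For each, compute codeword c = mG in F_2^5, then tally its weight.
  m = 000 → c = 00000, weight = 0.
  m = 100 → c = 11110, weight = 4.
  m = 010 → c = 00100, weight = 1.
  m = 110 → c = 11010, weight = 3.
  m = 001 → c = 10011, weight = 3.
  m = 101 → c = 01101, weight = 3.
  m = 011 → c = 10111, weight = 4.
  m = 111 → c = 01001, weight = 2.
Tally weights:
  weight 0: 1 codewords.
  weight 1: 1 codewords.
  weight 2: 1 codewords.
  weight 3: 3 codewords.
  weight 4: 2 codewords.
Minimum distance d = smallest w > 0 with A_w > 0 = 1.
Sanity: Σ A_w = 8 = 2^3 = 8 ✓.


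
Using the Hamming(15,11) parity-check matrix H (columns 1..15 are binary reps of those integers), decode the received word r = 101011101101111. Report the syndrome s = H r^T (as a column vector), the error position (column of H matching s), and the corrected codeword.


s = (0, 1, 0, 1)^T, error position = 5, corrected codeword c = 101001101101111

Compute s = H r^T mod 2 one row at a time:
  s_1 = 0 + 1 + 1 + 0 + 1 + 1 + 1 + 1 = 6 ≡ 0 (mod 2).
  s_2 = 0 + 1 + 1 + 1 + 1 + 1 + 1 + 1 = 7 ≡ 1 (mod 2).
  s_3 = 0 + 1 + 1 + 1 + 1 + 0 + 1 + 1 = 6 ≡ 0 (mod 2).
  s_4 = 1 + 1 + 1 + 1 + 1 + 0 + 1 + 1 = 7 ≡ 1 (mod 2).
s = (0, 1, 0, 1)^T — this equals column 5 of H (binary 0101), so error is at position 5.
Correct: flip bit 5 of r = 101011101101111 to get c = 101001101101111.


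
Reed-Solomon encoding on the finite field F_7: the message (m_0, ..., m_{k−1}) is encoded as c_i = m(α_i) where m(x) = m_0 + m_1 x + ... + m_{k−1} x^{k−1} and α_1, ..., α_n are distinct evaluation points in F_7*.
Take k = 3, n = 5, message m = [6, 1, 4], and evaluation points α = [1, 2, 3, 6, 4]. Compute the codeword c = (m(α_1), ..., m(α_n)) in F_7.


c = [4, 3, 3, 2, 4]

Message polynomial: m(x) = 6 + 1·x + 4·x^2 (mod 7).
For each evaluation point α_i, compute m(α_i) mod 7:
  α_1 = 1: Horner steps 4 → 5 → 4, so m(1) = 4.
  α_2 = 2: Horner steps 4 → 2 → 3, so m(2) = 3.
  α_3 = 3: Horner steps 4 → 6 → 3, so m(3) = 3.
  α_4 = 6: Horner steps 4 → 4 → 2, so m(6) = 2.
  α_5 = 4: Horner steps 4 → 3 → 4, so m(4) = 4.
Codeword c = [4, 3, 3, 2, 4] ∈ F_7^5.


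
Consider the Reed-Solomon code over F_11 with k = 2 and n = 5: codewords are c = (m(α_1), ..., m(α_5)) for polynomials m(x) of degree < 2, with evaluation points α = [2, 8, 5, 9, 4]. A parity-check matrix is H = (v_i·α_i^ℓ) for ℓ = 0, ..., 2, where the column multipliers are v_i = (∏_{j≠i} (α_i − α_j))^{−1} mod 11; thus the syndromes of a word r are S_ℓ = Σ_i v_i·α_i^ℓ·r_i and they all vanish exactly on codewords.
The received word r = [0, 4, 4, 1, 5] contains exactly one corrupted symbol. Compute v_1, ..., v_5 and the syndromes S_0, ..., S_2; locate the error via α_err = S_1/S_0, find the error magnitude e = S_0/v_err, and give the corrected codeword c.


S = (8, 7, 2), error at position 3, error magnitude e = 2, c = [0, 4, 2, 1, 5].

Step 1: column multipliers v_i = (∏_{j≠i}(α_i − α_j))^{−1} mod 11.
  i = 1 (α = 2): (2−8)(2−5)(2−9)(2−4) = (−6)·(−3)·(−7)·(−2) = 252 ≡ 10, so v_1 = 10^{−1} = 10 (mod 11).
  i = 2 (α = 8): (8−2)(8−5)(8−9)(8−4) = 6·3·(−1)·4 = −72 ≡ 5, so v_2 = 5^{−1} = 9 (mod 11).
  i = 3 (α = 5): (5−2)(5−8)(5−9)(5−4) = 3·(−3)·(−4)·1 = 36 ≡ 3, so v_3 = 3^{−1} = 4 (mod 11).
  i = 4 (α = 9): (9−2)(9−8)(9−5)(9−4) = 7·1·4·5 = 140 ≡ 8, so v_4 = 8^{−1} = 7 (mod 11).
  i = 5 (α = 4): (4−2)(4−8)(4−5)(4−9) = 2·(−4)·(−1)·(−5) = −40 ≡ 4, so v_5 = 4^{−1} = 3 (mod 11).
  v = [10, 9, 4, 7, 3].
Step 2: syndromes of r = [0, 4, 4, 1, 5] (all sums mod 11).
  S_0 = Σ v_i r_i = 10·0 + 9·4 + 4·4 + 7·1 + 3·5 = 74 ≡ 8.
  S_1 = Σ v_i α_i r_i = 10·2·0 + 9·8·4 + 4·5·4 + 7·9·1 + 3·4·5 = 491 ≡ 7.
  α_i^2 mod 11 = [4, 9, 3, 4, 5].
  S_2 = Σ v_i α_i^2 r_i = 10·4·0 + 9·9·4 + 4·3·4 + 7·4·1 + 3·5·5 = 475 ≡ 2.
  S = (8, 7, 2) ≠ 0, so r is not a codeword (an error is present).
Step 3: locate the error. For a single error e at position i, S_ℓ = v_i·e·α_i^ℓ, so α_err = S_1/S_0.
  S_0^{−1} = 8^{−1} = 7 (mod 11), so α_err = 7·7 = 49 ≡ 5 = α_3. Error position i = 3.
  Consistency check: S_2/S_1 = 2·8 = 16 ≡ 5 = α_err ✓ (single-error assumption holds).
Step 4: error magnitude e = S_0/v_3 = S_0·∏_{j≠3}(α_3 − α_j) = 8·3 = 24 ≡ 2 (mod 11).
Step 5: correct position 3: c_3 = r_3 − e = 4 − 2 ≡ 2 (mod 11). Hence c = [0, 4, 2, 1, 5].
  Check: interpolating c through the α_i gives m(x) = 6 + 8·x (degree < 2) with m(α_i) = c_i for every i, so c is indeed a codeword.


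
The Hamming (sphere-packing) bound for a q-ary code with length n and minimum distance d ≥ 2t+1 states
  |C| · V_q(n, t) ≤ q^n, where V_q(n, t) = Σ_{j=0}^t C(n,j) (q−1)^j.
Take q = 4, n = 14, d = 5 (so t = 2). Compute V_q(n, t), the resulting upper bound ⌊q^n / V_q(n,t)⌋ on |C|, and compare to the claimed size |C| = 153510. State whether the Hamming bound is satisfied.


V_q(n, t) = 862, q^n = 268435456, Hamming bound = 311410, |C| = 153510 ≤ bound (satisfied).

Step 1: Compute V_q(n, t) = Σ_{j=0}^2 C(n, j) (q−1)^j.
  j = 0: C(14,0)·(3)^0 = 1·1 = 1.
  j = 1: C(14,1)·(3)^1 = 14·3 = 42.
  j = 2: C(14,2)·(3)^2 = 91·9 = 819.
  V_q(n, t) = 1 + 42 + 819 = 862.
Step 2: q^n = 4^14 = 268435456.
Step 3: Hamming bound ⌊q^n / V_q(n,t)⌋ = ⌊268435456/862⌋ = 311410.
Step 4: Compare |C| = 153510 to 311410: satisfied.
The claimed |C| lies below the Hamming bound.


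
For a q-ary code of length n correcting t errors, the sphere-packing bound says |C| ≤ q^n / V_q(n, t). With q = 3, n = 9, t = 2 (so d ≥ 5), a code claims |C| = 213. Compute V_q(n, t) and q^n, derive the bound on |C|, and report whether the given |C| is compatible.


V_q(n, t) = 163, q^n = 19683, Hamming bound = 120, |C| = 213 > bound (violated).

Step 1: Compute V_q(n, t) = Σ_{j=0}^2 C(n, j) (q−1)^j.
  j = 0: C(9,0)·(2)^0 = 1·1 = 1.
  j = 1: C(9,1)·(2)^1 = 9·2 = 18.
  j = 2: C(9,2)·(2)^2 = 36·4 = 144.
  V_q(n, t) = 1 + 18 + 144 = 163.
Step 2: q^n = 3^9 = 19683.
Step 3: Hamming bound ⌊q^n / V_q(n,t)⌋ = ⌊19683/163⌋ = 120.
Step 4: Compare |C| = 213 to 120: violated.
The claimed |C| lies above the Hamming bound, so no 3-ary code of length 9 with d ≥ 5 can have 213 codewords.


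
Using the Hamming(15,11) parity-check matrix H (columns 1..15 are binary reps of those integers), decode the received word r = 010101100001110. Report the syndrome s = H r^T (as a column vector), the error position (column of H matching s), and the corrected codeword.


s = (1, 0, 0, 0)^T, error position = 8, corrected codeword c = 010101110001110

Compute s = H r^T mod 2 one row at a time:
  s_1 = 0 + 0 + 0 + 0 + 1 + 1 + 1 + 0 = 3 ≡ 1 (mod 2).
  s_2 = 1 + 0 + 1 + 1 + 1 + 1 + 1 + 0 = 6 ≡ 0 (mod 2).
  s_3 = 1 + 0 + 1 + 1 + 0 + 0 + 1 + 0 = 4 ≡ 0 (mod 2).
  s_4 = 0 + 0 + 0 + 1 + 0 + 0 + 1 + 0 = 2 ≡ 0 (mod 2).
s = (1, 0, 0, 0)^T — this equals column 8 of H (binary 1000), so error is at position 8.
Correct: flip bit 8 of r = 010101100001110 to get c = 010101110001110.


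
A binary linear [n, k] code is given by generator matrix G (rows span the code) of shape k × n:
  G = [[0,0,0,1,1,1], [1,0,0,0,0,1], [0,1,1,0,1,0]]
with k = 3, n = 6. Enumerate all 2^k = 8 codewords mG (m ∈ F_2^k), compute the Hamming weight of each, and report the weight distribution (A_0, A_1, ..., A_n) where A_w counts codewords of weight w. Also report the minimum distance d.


Weight distribution: A_0 = 1, A_2 = 1, A_3 = 3, A_4 = 2, A_5 = 1. Minimum distance d = 2.

Enumerate all 2^3 = 8 messages m ∈ F_2^3.
For each, compute codeword c = mG in F_2^6, then tally its weight.
  m = 000 → c = 000000, weight = 0.
  m = 100 → c = 000111, weight = 3.
  m = 010 → c = 100001, weight = 2.
  m = 110 → c = 100110, weight = 3.
  m = 001 → c = 011010, weight = 3.
  m = 101 → c = 011101, weight = 4.
  m = 011 → c = 111011, weight = 5.
  m = 111 → c = 111100, weight = 4.
Tally weights:
  weight 0: 1 codewords.
  weight 2: 1 codewords.
  weight 3: 3 codewords.
  weight 4: 2 codewords.
  weight 5: 1 codewords.
Minimum distance d = smallest w > 0 with A_w > 0 = 2.
Sanity: Σ A_w = 8 = 2^3 = 8 ✓.


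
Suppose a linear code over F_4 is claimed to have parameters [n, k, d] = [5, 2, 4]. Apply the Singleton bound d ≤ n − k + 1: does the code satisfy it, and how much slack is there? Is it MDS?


Singleton RHS = n − k + 1 = 4, slack = 0, bound satisfied, MDS.

Singleton bound: d ≤ n − k + 1.
Here n = 5, k = 2, so n − k + 1 = 4.
Given d = 4, check d ≤ 4: YES.
Slack = (n − k + 1) − d = 0.
The code is MDS (slack = 0).
Description: the claimed parameters are [5, 2, 4]_4; such a code would be MDS (meets Singleton bound).


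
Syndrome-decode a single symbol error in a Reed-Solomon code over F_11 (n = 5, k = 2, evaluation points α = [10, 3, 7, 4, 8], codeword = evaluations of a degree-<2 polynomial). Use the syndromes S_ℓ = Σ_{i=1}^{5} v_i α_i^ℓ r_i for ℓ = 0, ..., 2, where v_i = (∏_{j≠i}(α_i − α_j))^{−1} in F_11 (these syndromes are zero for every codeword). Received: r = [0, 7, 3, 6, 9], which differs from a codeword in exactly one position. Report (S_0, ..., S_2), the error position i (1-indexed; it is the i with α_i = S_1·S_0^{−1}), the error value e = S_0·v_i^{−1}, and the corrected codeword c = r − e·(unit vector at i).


S = (10, 3, 2), error at position 5, error magnitude e = 7, c = [0, 7, 3, 6, 2].

Step 1: column multipliers v_i = (∏_{j≠i}(α_i − α_j))^{−1} mod 11.
  i = 1 (α = 10): (10−3)(10−7)(10−4)(10−8) = 7·3·6·2 = 252 ≡ 10, so v_1 = 10^{−1} = 10 (mod 11).
  i = 2 (α = 3): (3−10)(3−7)(3−4)(3−8) = (−7)·(−4)·(−1)·(−5) = 140 ≡ 8, so v_2 = 8^{−1} = 7 (mod 11).
  i = 3 (α = 7): (7−10)(7−3)(7−4)(7−8) = (−3)·4·3·(−1) = 36 ≡ 3, so v_3 = 3^{−1} = 4 (mod 11).
  i = 4 (α = 4): (4−10)(4−3)(4−7)(4−8) = (−6)·1·(−3)·(−4) = −72 ≡ 5, so v_4 = 5^{−1} = 9 (mod 11).
  i = 5 (α = 8): (8−10)(8−3)(8−7)(8−4) = (−2)·5·1·4 = −40 ≡ 4, so v_5 = 4^{−1} = 3 (mod 11).
  v = [10, 7, 4, 9, 3].
Step 2: syndromes of r = [0, 7, 3, 6, 9] (all sums mod 11).
  S_0 = Σ v_i r_i = 10·0 + 7·7 + 4·3 + 9·6 + 3·9 = 142 ≡ 10.
  S_1 = Σ v_i α_i r_i = 10·10·0 + 7·3·7 + 4·7·3 + 9·4·6 + 3·8·9 = 663 ≡ 3.
  α_i^2 mod 11 = [1, 9, 5, 5, 9].
  S_2 = Σ v_i α_i^2 r_i = 10·1·0 + 7·9·7 + 4·5·3 + 9·5·6 + 3·9·9 = 1014 ≡ 2.
  S = (10, 3, 2) ≠ 0, so r is not a codeword (an error is present).
Step 3: locate the error. For a single error e at position i, S_ℓ = v_i·e·α_i^ℓ, so α_err = S_1/S_0.
  S_0^{−1} = 10^{−1} = 10 (mod 11), so α_err = 3·10 = 30 ≡ 8 = α_5. Error position i = 5.
  Consistency check: S_2/S_1 = 2·4 = 8 ≡ 8 = α_err ✓ (single-error assumption holds).
Step 4: error magnitude e = S_0/v_5 = S_0·∏_{j≠5}(α_5 − α_j) = 10·4 = 40 ≡ 7 (mod 11).
Step 5: correct position 5: c_5 = r_5 − e = 9 − 7 ≡ 2 (mod 11). Hence c = [0, 7, 3, 6, 2].
  Check: interpolating c through the α_i gives m(x) = 10 + 10·x (degree < 2) with m(α_i) = c_i for every i, so c is indeed a codeword.
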